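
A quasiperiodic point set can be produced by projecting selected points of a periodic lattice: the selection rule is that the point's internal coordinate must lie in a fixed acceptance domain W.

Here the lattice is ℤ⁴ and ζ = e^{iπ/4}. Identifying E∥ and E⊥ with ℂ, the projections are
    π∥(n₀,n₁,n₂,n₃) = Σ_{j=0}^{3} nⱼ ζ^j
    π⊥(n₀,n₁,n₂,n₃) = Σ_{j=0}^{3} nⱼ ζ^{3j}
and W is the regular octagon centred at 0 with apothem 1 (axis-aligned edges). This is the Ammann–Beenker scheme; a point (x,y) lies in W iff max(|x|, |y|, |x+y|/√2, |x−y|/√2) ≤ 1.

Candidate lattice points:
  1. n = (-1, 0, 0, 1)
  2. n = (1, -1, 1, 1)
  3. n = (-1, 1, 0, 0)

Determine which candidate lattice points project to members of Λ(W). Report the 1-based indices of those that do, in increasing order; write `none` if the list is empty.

Internal map: ζ^{3j} for j=0..3 gives (1,0), (−√2/2,√2/2), (0,−1), (√2/2,√2/2).
#1 (-1, 0, 0, 1): internal (-0.29289, 0.70711); octagon support 0.70711 vs apothem 1 → ∈ W
#2 (1, -1, 1, 1): internal (2.41421, -1.00000); octagon support 2.41421 vs apothem 1 → ∉ W
#3 (-1, 1, 0, 0): internal (-1.70711, 0.70711); octagon support 1.70711 vs apothem 1 → ∉ W

1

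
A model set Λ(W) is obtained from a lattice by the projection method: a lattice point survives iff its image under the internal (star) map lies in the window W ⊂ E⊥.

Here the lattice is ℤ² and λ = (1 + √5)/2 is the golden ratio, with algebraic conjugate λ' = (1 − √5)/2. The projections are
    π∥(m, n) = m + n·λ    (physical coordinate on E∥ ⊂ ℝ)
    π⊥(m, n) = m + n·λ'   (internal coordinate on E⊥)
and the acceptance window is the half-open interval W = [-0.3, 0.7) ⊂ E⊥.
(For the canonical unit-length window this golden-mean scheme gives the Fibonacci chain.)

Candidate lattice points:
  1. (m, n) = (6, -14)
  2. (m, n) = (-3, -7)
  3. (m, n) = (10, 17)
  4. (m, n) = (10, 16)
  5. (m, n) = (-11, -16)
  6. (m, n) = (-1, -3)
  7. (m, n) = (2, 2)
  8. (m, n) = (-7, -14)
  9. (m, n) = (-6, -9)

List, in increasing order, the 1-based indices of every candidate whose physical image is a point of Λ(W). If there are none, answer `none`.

4

Compute λ' = (1−√5)/2 = -0.618034, so π⊥(m,n) = m -0.618034·n.
#1 (6,-14): internal coord 6 + (-14)·λ' = +14.652476; +14.652476 ∉ [-0.3, 0.7) → out
#2 (-3,-7): internal coord -3 + (-7)·λ' = +1.326238; +1.326238 ∉ [-0.3, 0.7) → out
#3 (10,17): internal coord 10 + (17)·λ' = -0.506578; -0.506578 ∉ [-0.3, 0.7) → out
#4 (10,16): internal coord 10 + (16)·λ' = +0.111456; +0.111456 ∈ [-0.3, 0.7) → IN Λ
#5 (-11,-16): internal coord -11 + (-16)·λ' = -1.111456; -1.111456 ∉ [-0.3, 0.7) → out
#6 (-1,-3): internal coord -1 + (-3)·λ' = +0.854102; +0.854102 ∉ [-0.3, 0.7) → out
#7 (2,2): internal coord 2 + (2)·λ' = +0.763932; +0.763932 ∉ [-0.3, 0.7) → out
#8 (-7,-14): internal coord -7 + (-14)·λ' = +1.652476; +1.652476 ∉ [-0.3, 0.7) → out
#9 (-6,-9): internal coord -6 + (-9)·λ' = -0.437694; -0.437694 ∉ [-0.3, 0.7) → out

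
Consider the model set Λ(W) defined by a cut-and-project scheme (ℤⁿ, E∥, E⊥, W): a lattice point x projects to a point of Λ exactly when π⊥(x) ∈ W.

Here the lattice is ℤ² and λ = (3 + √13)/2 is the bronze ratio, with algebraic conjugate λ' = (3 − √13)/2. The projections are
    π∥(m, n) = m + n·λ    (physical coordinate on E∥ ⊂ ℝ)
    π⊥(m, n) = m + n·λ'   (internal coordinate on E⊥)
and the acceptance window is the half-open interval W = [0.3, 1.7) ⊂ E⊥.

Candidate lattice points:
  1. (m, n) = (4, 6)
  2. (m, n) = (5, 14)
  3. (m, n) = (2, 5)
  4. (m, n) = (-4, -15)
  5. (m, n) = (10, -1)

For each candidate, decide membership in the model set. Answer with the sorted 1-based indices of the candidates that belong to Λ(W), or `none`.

2, 3, 4

Numerically λ ≈ 3.3028 and λ' = −1/λ ≈ -0.3028.
candidate 1: (m,n)=(4,6) → π∥ = 4+6·λ ≈ 23.8167, π⊥ = 4+6·λ' ≈ 2.1833 ∉ [0.3, 1.7) ⇒ out
candidate 2: (m,n)=(5,14) → π∥ = 5+14·λ ≈ 51.2389, π⊥ = 5+14·λ' ≈ 0.7611 ∈ [0.3, 1.7) ⇒ IN Λ
candidate 3: (m,n)=(2,5) → π∥ = 2+5·λ ≈ 18.5139, π⊥ = 2+5·λ' ≈ 0.4861 ∈ [0.3, 1.7) ⇒ IN Λ
candidate 4: (m,n)=(-4,-15) → π∥ = -4-15·λ ≈ -53.5416, π⊥ = -4-15·λ' ≈ 0.5416 ∈ [0.3, 1.7) ⇒ IN Λ
candidate 5: (m,n)=(10,-1) → π∥ = 10-1·λ ≈ 6.6972, π⊥ = 10-1·λ' ≈ 10.3028 ∉ [0.3, 1.7) ⇒ out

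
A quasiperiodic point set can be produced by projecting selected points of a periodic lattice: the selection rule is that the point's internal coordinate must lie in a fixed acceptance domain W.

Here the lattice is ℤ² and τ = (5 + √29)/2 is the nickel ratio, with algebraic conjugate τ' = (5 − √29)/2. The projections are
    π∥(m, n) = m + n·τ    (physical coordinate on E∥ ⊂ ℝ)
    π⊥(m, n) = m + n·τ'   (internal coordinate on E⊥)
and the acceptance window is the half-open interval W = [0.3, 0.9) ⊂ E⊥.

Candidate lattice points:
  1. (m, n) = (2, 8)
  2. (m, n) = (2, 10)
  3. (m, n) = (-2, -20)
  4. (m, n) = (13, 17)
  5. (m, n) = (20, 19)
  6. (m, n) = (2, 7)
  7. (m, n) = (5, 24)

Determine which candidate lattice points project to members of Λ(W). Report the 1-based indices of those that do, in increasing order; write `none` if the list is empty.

Compute τ' = (5−√29)/2 = -0.19258, so π⊥(m,n) = m -0.19258·n.
#1 (2,8): internal coord 2 + (8)·τ' = +0.45934; +0.45934 ∈ [0.3, 0.9) → IN Λ
#2 (2,10): internal coord 2 + (10)·τ' = +0.07418; +0.07418 ∉ [0.3, 0.9) → out
#3 (-2,-20): internal coord -2 + (-20)·τ' = +1.85165; +1.85165 ∉ [0.3, 0.9) → out
#4 (13,17): internal coord 13 + (17)·τ' = +9.72610; +9.72610 ∉ [0.3, 0.9) → out
#5 (20,19): internal coord 20 + (19)·τ' = +16.34093; +16.34093 ∉ [0.3, 0.9) → out
#6 (2,7): internal coord 2 + (7)·τ' = +0.65192; +0.65192 ∈ [0.3, 0.9) → IN Λ
#7 (5,24): internal coord 5 + (24)·τ' = +0.37802; +0.37802 ∈ [0.3, 0.9) → IN Λ

1, 6, 7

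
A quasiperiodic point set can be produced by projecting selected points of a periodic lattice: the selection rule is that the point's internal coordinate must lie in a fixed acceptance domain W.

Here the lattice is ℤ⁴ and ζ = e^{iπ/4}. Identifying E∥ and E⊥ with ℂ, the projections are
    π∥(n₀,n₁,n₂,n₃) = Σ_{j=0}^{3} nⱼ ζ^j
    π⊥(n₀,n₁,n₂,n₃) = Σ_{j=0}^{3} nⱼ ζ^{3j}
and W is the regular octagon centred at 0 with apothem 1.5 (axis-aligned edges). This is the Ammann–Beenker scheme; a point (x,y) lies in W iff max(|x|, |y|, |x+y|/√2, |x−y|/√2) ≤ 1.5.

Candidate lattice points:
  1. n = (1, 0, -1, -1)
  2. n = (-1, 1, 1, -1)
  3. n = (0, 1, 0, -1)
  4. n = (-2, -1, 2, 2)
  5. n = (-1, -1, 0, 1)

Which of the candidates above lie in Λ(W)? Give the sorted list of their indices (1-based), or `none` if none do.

Internal map: ζ^{3j} for j=0..3 gives (1,0), (−√2/2,√2/2), (0,−1), (√2/2,√2/2).
#1 (1, 0, -1, -1): internal (0.29289, 0.29289); octagon support 0.41421 vs apothem 1.5 → ∈ W
#2 (-1, 1, 1, -1): internal (-2.41421, -1.00000); octagon support 2.41421 vs apothem 1.5 → ∉ W
#3 (0, 1, 0, -1): internal (-1.41421, 0.00000); octagon support 1.41421 vs apothem 1.5 → ∈ W
#4 (-2, -1, 2, 2): internal (0.12132, -1.29289); octagon support 1.29289 vs apothem 1.5 → ∈ W
#5 (-1, -1, 0, 1): internal (0.41421, 0.00000); octagon support 0.41421 vs apothem 1.5 → ∈ W

1, 3, 4, 5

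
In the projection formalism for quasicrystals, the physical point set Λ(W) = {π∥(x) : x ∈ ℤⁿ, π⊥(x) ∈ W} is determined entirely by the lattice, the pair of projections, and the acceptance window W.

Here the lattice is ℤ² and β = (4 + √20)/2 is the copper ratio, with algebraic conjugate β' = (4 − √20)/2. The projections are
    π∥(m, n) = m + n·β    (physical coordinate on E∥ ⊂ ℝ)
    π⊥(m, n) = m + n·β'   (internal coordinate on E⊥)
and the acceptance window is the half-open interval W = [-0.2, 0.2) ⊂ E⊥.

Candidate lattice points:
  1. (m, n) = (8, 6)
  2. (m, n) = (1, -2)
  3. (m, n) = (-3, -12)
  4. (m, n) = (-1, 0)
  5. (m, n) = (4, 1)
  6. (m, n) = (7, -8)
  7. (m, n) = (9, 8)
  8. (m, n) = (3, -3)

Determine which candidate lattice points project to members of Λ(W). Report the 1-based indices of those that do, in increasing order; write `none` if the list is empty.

Numerically β ≈ 4.236068 and β' = −1/β ≈ -0.236068.
candidate 1: (m,n)=(8,6) → π∥ = 8+6·β ≈ 33.416408, π⊥ = 8+6·β' ≈ 6.583592 ∉ [-0.2, 0.2) ⇒ out
candidate 2: (m,n)=(1,-2) → π∥ = 1-2·β ≈ -7.472136, π⊥ = 1-2·β' ≈ 1.472136 ∉ [-0.2, 0.2) ⇒ out
candidate 3: (m,n)=(-3,-12) → π∥ = -3-12·β ≈ -53.832816, π⊥ = -3-12·β' ≈ -0.167184 ∈ [-0.2, 0.2) ⇒ IN Λ
candidate 4: (m,n)=(-1,0) → π∥ = -1+0·β ≈ -1.000000, π⊥ = -1+0·β' ≈ -1.000000 ∉ [-0.2, 0.2) ⇒ out
candidate 5: (m,n)=(4,1) → π∥ = 4+1·β ≈ 8.236068, π⊥ = 4+1·β' ≈ 3.763932 ∉ [-0.2, 0.2) ⇒ out
candidate 6: (m,n)=(7,-8) → π∥ = 7-8·β ≈ -26.888544, π⊥ = 7-8·β' ≈ 8.888544 ∉ [-0.2, 0.2) ⇒ out
candidate 7: (m,n)=(9,8) → π∥ = 9+8·β ≈ 42.888544, π⊥ = 9+8·β' ≈ 7.111456 ∉ [-0.2, 0.2) ⇒ out
candidate 8: (m,n)=(3,-3) → π∥ = 3-3·β ≈ -9.708204, π⊥ = 3-3·β' ≈ 3.708204 ∉ [-0.2, 0.2) ⇒ out

3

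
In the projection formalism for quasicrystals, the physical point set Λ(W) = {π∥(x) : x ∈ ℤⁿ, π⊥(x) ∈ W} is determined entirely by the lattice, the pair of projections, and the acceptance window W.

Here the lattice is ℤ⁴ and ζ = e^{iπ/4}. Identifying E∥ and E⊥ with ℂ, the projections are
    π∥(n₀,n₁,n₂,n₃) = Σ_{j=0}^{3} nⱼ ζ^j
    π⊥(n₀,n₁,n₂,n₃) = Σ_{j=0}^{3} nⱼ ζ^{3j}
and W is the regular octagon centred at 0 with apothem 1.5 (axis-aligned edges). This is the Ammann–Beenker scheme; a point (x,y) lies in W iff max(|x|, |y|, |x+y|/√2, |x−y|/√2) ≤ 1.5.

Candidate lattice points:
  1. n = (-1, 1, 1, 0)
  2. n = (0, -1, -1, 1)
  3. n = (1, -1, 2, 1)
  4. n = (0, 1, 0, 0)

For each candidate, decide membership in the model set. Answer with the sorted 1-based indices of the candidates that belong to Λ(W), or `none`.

4

Internal map: ζ^{3j} for j=0..3 gives (1,0), (−√2/2,√2/2), (0,−1), (√2/2,√2/2).
candidate 1: n = (-1, 1, 1, 0) → π⊥ ≈ (-1.70711, -0.29289); max(|x|,|y|,|x±y|/√2) = 1.70711 > 1.5 ⇒ ∉ W
candidate 2: n = (0, -1, -1, 1) → π⊥ ≈ (+1.41421, +1.00000); max(|x|,|y|,|x±y|/√2) = 1.70711 > 1.5 ⇒ ∉ W
candidate 3: n = (1, -1, 2, 1) → π⊥ ≈ (+2.41421, -2.00000); max(|x|,|y|,|x±y|/√2) = 3.12132 > 1.5 ⇒ ∉ W
candidate 4: n = (0, 1, 0, 0) → π⊥ ≈ (-0.70711, +0.70711); max(|x|,|y|,|x±y|/√2) = 1.00000 ≤ 1.5 ⇒ ∈ W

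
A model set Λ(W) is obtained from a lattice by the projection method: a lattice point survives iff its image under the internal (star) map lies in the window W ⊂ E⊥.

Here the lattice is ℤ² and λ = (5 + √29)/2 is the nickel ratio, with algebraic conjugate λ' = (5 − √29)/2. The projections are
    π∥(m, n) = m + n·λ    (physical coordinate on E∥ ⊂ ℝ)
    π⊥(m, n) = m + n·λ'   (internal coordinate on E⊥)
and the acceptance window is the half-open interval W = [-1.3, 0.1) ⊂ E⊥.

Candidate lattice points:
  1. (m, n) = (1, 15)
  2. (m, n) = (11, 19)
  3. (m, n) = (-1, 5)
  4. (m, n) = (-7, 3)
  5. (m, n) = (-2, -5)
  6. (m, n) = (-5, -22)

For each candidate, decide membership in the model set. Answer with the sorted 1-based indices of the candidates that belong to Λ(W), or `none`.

Compute λ' = (5−√29)/2 = -0.192582, so π⊥(m,n) = m -0.192582·n.
candidate 1: (m,n)=(1,15) → π∥ = 1+15·λ ≈ 78.888736, π⊥ = 1+15·λ' ≈ -1.888736 ∉ [-1.3, 0.1) ⇒ out
candidate 2: (m,n)=(11,19) → π∥ = 11+19·λ ≈ 109.659066, π⊥ = 11+19·λ' ≈ 7.340934 ∉ [-1.3, 0.1) ⇒ out
candidate 3: (m,n)=(-1,5) → π∥ = -1+5·λ ≈ 24.962912, π⊥ = -1+5·λ' ≈ -1.962912 ∉ [-1.3, 0.1) ⇒ out
candidate 4: (m,n)=(-7,3) → π∥ = -7+3·λ ≈ 8.577747, π⊥ = -7+3·λ' ≈ -7.577747 ∉ [-1.3, 0.1) ⇒ out
candidate 5: (m,n)=(-2,-5) → π∥ = -2-5·λ ≈ -27.962912, π⊥ = -2-5·λ' ≈ -1.037088 ∈ [-1.3, 0.1) ⇒ IN Λ
candidate 6: (m,n)=(-5,-22) → π∥ = -5-22·λ ≈ -119.236813, π⊥ = -5-22·λ' ≈ -0.763187 ∈ [-1.3, 0.1) ⇒ IN Λ

5, 6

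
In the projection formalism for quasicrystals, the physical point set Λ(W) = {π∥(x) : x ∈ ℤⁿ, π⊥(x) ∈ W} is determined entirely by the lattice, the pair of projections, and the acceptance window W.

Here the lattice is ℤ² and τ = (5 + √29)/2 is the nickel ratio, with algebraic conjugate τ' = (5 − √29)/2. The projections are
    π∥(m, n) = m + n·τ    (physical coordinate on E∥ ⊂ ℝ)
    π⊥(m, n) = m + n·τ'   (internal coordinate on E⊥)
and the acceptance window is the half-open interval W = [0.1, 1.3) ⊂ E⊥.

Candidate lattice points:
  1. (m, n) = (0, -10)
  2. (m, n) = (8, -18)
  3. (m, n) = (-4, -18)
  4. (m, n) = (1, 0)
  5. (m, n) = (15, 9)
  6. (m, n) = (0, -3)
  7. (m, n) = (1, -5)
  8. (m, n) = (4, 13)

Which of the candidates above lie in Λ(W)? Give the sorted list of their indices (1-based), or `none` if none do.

τ' = (5−√29)/2 ≈ -0.192582.
[1] lift (0,-10): star map gives 1.925824; window check 0.1 ≤ 1.925824 < 1.3 is false → out
[2] lift (8,-18): star map gives 11.466483; window check 0.1 ≤ 11.466483 < 1.3 is false → out
[3] lift (-4,-18): star map gives -0.533517; window check 0.1 ≤ -0.533517 < 1.3 is false → out
[4] lift (1,0): star map gives 1.000000; window check 0.1 ≤ 1.000000 < 1.3 is true → IN Λ
[5] lift (15,9): star map gives 13.266758; window check 0.1 ≤ 13.266758 < 1.3 is false → out
[6] lift (0,-3): star map gives 0.577747; window check 0.1 ≤ 0.577747 < 1.3 is true → IN Λ
[7] lift (1,-5): star map gives 1.962912; window check 0.1 ≤ 1.962912 < 1.3 is false → out
[8] lift (4,13): star map gives 1.496429; window check 0.1 ≤ 1.496429 < 1.3 is false → out

4, 6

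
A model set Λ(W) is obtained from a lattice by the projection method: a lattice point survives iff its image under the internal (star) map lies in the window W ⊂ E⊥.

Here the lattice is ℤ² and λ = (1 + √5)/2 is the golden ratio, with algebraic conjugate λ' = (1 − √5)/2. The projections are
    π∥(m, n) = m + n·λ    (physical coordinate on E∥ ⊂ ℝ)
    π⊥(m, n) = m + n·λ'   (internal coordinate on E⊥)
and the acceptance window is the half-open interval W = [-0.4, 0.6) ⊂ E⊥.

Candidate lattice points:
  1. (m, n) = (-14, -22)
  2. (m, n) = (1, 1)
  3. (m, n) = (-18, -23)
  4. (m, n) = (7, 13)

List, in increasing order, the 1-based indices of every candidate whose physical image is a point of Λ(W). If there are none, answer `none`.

Compute λ' = (1−√5)/2 = -0.61803, so π⊥(m,n) = m -0.61803·n.
candidate 1: (m,n)=(-14,-22) → π∥ = -14-22·λ ≈ -49.59675, π⊥ = -14-22·λ' ≈ -0.40325 ∉ [-0.4, 0.6) ⇒ out
candidate 2: (m,n)=(1,1) → π∥ = 1+1·λ ≈ 2.61803, π⊥ = 1+1·λ' ≈ 0.38197 ∈ [-0.4, 0.6) ⇒ IN Λ
candidate 3: (m,n)=(-18,-23) → π∥ = -18-23·λ ≈ -55.21478, π⊥ = -18-23·λ' ≈ -3.78522 ∉ [-0.4, 0.6) ⇒ out
candidate 4: (m,n)=(7,13) → π∥ = 7+13·λ ≈ 28.03444, π⊥ = 7+13·λ' ≈ -1.03444 ∉ [-0.4, 0.6) ⇒ out

2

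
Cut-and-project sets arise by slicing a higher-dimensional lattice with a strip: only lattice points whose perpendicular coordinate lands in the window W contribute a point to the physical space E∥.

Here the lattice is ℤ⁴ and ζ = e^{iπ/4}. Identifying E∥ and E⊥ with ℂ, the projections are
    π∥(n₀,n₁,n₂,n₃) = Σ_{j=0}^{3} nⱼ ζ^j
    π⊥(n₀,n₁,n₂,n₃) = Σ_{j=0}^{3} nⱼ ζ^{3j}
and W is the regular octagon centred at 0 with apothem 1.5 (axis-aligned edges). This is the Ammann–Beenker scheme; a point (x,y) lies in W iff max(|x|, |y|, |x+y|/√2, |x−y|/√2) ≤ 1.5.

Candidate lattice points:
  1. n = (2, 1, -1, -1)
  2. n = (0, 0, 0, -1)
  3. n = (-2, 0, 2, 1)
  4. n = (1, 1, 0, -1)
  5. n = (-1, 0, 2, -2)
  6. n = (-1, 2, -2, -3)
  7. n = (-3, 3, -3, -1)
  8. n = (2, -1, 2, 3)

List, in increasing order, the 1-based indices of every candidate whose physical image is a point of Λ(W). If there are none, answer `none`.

1, 2, 4

With ζ = e^{iπ/4} the internal vectors are ζ^0,ζ^3,ζ^6,ζ^9.
candidate 1: n = (2, 1, -1, -1) → π⊥ ≈ (+0.58579, +1.00000); max(|x|,|y|,|x±y|/√2) = 1.12132 ≤ 1.5 ⇒ ∈ W
candidate 2: n = (0, 0, 0, -1) → π⊥ ≈ (-0.70711, -0.70711); max(|x|,|y|,|x±y|/√2) = 1.00000 ≤ 1.5 ⇒ ∈ W
candidate 3: n = (-2, 0, 2, 1) → π⊥ ≈ (-1.29289, -1.29289); max(|x|,|y|,|x±y|/√2) = 1.82843 > 1.5 ⇒ ∉ W
candidate 4: n = (1, 1, 0, -1) → π⊥ ≈ (-0.41421, +0.00000); max(|x|,|y|,|x±y|/√2) = 0.41421 ≤ 1.5 ⇒ ∈ W
candidate 5: n = (-1, 0, 2, -2) → π⊥ ≈ (-2.41421, -3.41421); max(|x|,|y|,|x±y|/√2) = 4.12132 > 1.5 ⇒ ∉ W
candidate 6: n = (-1, 2, -2, -3) → π⊥ ≈ (-4.53553, +1.29289); max(|x|,|y|,|x±y|/√2) = 4.53553 > 1.5 ⇒ ∉ W
candidate 7: n = (-3, 3, -3, -1) → π⊥ ≈ (-5.82843, +4.41421); max(|x|,|y|,|x±y|/√2) = 7.24264 > 1.5 ⇒ ∉ W
candidate 8: n = (2, -1, 2, 3) → π⊥ ≈ (+4.82843, -0.58579); max(|x|,|y|,|x±y|/√2) = 4.82843 > 1.5 ⇒ ∉ W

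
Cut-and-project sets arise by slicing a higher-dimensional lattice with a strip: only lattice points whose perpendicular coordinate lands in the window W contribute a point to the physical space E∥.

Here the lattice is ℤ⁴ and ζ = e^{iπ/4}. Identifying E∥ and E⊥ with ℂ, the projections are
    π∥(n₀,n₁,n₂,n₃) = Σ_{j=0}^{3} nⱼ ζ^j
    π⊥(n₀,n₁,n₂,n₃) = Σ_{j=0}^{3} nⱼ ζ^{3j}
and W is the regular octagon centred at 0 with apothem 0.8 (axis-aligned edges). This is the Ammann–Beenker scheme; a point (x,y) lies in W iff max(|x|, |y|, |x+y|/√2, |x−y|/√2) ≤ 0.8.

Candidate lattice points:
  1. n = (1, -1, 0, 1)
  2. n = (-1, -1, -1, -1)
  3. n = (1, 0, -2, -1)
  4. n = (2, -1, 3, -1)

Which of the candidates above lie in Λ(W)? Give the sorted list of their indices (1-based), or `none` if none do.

With ζ = e^{iπ/4} the internal vectors are ζ^0,ζ^3,ζ^6,ζ^9.
#1 (1, -1, 0, 1): internal (2.414214, 0.000000); octagon support 2.414214 vs apothem 0.8 → ∉ W
#2 (-1, -1, -1, -1): internal (-1.000000, -0.414214); octagon support 1.000000 vs apothem 0.8 → ∉ W
#3 (1, 0, -2, -1): internal (0.292893, 1.292893); octagon support 1.292893 vs apothem 0.8 → ∉ W
#4 (2, -1, 3, -1): internal (2.000000, -4.414214); octagon support 4.535534 vs apothem 0.8 → ∉ W

none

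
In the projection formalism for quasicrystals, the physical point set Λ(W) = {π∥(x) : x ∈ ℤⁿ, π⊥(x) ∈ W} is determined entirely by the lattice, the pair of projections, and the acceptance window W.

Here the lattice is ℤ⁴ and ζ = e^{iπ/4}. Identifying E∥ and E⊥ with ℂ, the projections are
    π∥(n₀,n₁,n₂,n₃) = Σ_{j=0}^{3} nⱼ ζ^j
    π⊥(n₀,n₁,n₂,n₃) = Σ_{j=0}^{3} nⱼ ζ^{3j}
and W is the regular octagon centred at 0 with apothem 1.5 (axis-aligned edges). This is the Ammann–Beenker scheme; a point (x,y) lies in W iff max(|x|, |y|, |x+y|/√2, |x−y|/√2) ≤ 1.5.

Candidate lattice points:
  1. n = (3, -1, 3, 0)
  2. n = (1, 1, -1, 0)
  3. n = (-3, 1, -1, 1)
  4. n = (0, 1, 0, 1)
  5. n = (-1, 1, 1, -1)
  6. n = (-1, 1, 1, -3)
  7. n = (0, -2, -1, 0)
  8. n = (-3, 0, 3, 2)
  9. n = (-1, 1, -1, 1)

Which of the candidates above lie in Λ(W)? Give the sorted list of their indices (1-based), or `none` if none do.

4, 7

π⊥(n) = n₀ + n₁ζ³ + n₂ζ⁶ + n₃ζ⁹ where ζ = e^{iπ/4}.
candidate 1: n = (3, -1, 3, 0) → π⊥ ≈ (+3.70711, -3.70711); max(|x|,|y|,|x±y|/√2) = 5.24264 > 1.5 ⇒ ∉ W
candidate 2: n = (1, 1, -1, 0) → π⊥ ≈ (+0.29289, +1.70711); max(|x|,|y|,|x±y|/√2) = 1.70711 > 1.5 ⇒ ∉ W
candidate 3: n = (-3, 1, -1, 1) → π⊥ ≈ (-3.00000, +2.41421); max(|x|,|y|,|x±y|/√2) = 3.82843 > 1.5 ⇒ ∉ W
candidate 4: n = (0, 1, 0, 1) → π⊥ ≈ (+0.00000, +1.41421); max(|x|,|y|,|x±y|/√2) = 1.41421 ≤ 1.5 ⇒ ∈ W
candidate 5: n = (-1, 1, 1, -1) → π⊥ ≈ (-2.41421, -1.00000); max(|x|,|y|,|x±y|/√2) = 2.41421 > 1.5 ⇒ ∉ W
candidate 6: n = (-1, 1, 1, -3) → π⊥ ≈ (-3.82843, -2.41421); max(|x|,|y|,|x±y|/√2) = 4.41421 > 1.5 ⇒ ∉ W
candidate 7: n = (0, -2, -1, 0) → π⊥ ≈ (+1.41421, -0.41421); max(|x|,|y|,|x±y|/√2) = 1.41421 ≤ 1.5 ⇒ ∈ W
candidate 8: n = (-3, 0, 3, 2) → π⊥ ≈ (-1.58579, -1.58579); max(|x|,|y|,|x±y|/√2) = 2.24264 > 1.5 ⇒ ∉ W
candidate 9: n = (-1, 1, -1, 1) → π⊥ ≈ (-1.00000, +2.41421); max(|x|,|y|,|x±y|/√2) = 2.41421 > 1.5 ⇒ ∉ W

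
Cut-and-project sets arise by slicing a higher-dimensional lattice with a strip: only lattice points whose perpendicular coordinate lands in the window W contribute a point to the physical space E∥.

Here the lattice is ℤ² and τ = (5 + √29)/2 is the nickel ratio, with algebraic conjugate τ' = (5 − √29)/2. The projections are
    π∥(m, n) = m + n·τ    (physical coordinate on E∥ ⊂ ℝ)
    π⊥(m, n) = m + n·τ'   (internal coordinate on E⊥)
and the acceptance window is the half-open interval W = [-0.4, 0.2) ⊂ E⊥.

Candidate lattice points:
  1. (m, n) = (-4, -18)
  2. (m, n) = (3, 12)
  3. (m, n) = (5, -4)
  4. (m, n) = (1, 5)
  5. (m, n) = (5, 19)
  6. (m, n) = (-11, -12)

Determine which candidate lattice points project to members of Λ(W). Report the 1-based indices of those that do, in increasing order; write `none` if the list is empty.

τ' = (5−√29)/2 ≈ -0.1926.
candidate 1: (m,n)=(-4,-18) → π∥ = -4-18·τ ≈ -97.4665, π⊥ = -4-18·τ' ≈ -0.5335 ∉ [-0.4, 0.2) ⇒ out
candidate 2: (m,n)=(3,12) → π∥ = 3+12·τ ≈ 65.3110, π⊥ = 3+12·τ' ≈ 0.6890 ∉ [-0.4, 0.2) ⇒ out
candidate 3: (m,n)=(5,-4) → π∥ = 5-4·τ ≈ -15.7703, π⊥ = 5-4·τ' ≈ 5.7703 ∉ [-0.4, 0.2) ⇒ out
candidate 4: (m,n)=(1,5) → π∥ = 1+5·τ ≈ 26.9629, π⊥ = 1+5·τ' ≈ 0.0371 ∈ [-0.4, 0.2) ⇒ IN Λ
candidate 5: (m,n)=(5,19) → π∥ = 5+19·τ ≈ 103.6591, π⊥ = 5+19·τ' ≈ 1.3409 ∉ [-0.4, 0.2) ⇒ out
candidate 6: (m,n)=(-11,-12) → π∥ = -11-12·τ ≈ -73.3110, π⊥ = -11-12·τ' ≈ -8.6890 ∉ [-0.4, 0.2) ⇒ out

4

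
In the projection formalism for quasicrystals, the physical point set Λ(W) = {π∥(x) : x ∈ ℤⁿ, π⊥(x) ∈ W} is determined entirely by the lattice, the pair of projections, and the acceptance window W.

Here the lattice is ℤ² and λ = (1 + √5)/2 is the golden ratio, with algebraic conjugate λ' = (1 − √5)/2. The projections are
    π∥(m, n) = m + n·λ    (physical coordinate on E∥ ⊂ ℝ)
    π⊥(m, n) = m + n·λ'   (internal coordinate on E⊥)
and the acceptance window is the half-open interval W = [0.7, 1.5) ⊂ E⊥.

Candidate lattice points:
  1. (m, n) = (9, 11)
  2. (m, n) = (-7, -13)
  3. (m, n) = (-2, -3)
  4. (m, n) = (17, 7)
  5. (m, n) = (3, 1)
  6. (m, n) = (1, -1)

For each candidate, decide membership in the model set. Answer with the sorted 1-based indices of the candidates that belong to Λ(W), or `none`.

2

Numerically λ ≈ 1.6180 and λ' = −1/λ ≈ -0.6180.
[1] lift (9,11): star map gives 2.2016; window check 0.7 ≤ 2.2016 < 1.5 is false → out
[2] lift (-7,-13): star map gives 1.0344; window check 0.7 ≤ 1.0344 < 1.5 is true → IN Λ
[3] lift (-2,-3): star map gives -0.1459; window check 0.7 ≤ -0.1459 < 1.5 is false → out
[4] lift (17,7): star map gives 12.6738; window check 0.7 ≤ 12.6738 < 1.5 is false → out
[5] lift (3,1): star map gives 2.3820; window check 0.7 ≤ 2.3820 < 1.5 is false → out
[6] lift (1,-1): star map gives 1.6180; window check 0.7 ≤ 1.6180 < 1.5 is false → out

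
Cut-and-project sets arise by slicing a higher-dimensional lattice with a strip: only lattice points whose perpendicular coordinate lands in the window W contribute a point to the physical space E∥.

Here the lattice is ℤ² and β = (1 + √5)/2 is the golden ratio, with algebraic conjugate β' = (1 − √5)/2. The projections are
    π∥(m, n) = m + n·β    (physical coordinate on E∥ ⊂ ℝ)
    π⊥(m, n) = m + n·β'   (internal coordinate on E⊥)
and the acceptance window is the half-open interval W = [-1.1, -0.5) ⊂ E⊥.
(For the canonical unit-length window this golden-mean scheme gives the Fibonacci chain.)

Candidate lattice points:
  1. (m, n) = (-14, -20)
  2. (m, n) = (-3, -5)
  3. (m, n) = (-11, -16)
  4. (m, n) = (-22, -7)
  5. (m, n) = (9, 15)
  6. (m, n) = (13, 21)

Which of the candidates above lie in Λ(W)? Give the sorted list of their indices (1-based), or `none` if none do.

Compute β' = (1−√5)/2 = -0.6180, so π⊥(m,n) = m -0.6180·n.
#1 (-14,-20): internal coord -14 + (-20)·β' = -1.6393; -1.6393 ∉ [-1.1, -0.5) → out
#2 (-3,-5): internal coord -3 + (-5)·β' = +0.0902; +0.0902 ∉ [-1.1, -0.5) → out
#3 (-11,-16): internal coord -11 + (-16)·β' = -1.1115; -1.1115 ∉ [-1.1, -0.5) → out
#4 (-22,-7): internal coord -22 + (-7)·β' = -17.6738; -17.6738 ∉ [-1.1, -0.5) → out
#5 (9,15): internal coord 9 + (15)·β' = -0.2705; -0.2705 ∉ [-1.1, -0.5) → out
#6 (13,21): internal coord 13 + (21)·β' = +0.0213; +0.0213 ∉ [-1.1, -0.5) → out

none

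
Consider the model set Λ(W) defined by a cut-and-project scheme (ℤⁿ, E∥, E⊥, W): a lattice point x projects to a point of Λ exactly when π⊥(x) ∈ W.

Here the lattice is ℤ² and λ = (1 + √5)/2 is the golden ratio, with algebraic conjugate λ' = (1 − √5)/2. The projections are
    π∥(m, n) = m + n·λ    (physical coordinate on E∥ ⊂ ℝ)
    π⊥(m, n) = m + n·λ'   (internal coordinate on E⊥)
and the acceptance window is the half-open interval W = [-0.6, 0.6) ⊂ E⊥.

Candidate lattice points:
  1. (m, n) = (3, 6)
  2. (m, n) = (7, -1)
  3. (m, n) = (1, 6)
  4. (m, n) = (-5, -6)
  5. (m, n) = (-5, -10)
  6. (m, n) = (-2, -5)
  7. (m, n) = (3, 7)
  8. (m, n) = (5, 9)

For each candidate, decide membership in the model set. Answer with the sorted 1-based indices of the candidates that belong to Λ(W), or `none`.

λ' = (1−√5)/2 ≈ -0.618034.
#1 (3,6): internal coord 3 + (6)·λ' = -0.708204; -0.708204 ∉ [-0.6, 0.6) → out
#2 (7,-1): internal coord 7 + (-1)·λ' = +7.618034; +7.618034 ∉ [-0.6, 0.6) → out
#3 (1,6): internal coord 1 + (6)·λ' = -2.708204; -2.708204 ∉ [-0.6, 0.6) → out
#4 (-5,-6): internal coord -5 + (-6)·λ' = -1.291796; -1.291796 ∉ [-0.6, 0.6) → out
#5 (-5,-10): internal coord -5 + (-10)·λ' = +1.180340; +1.180340 ∉ [-0.6, 0.6) → out
#6 (-2,-5): internal coord -2 + (-5)·λ' = +1.090170; +1.090170 ∉ [-0.6, 0.6) → out
#7 (3,7): internal coord 3 + (7)·λ' = -1.326238; -1.326238 ∉ [-0.6, 0.6) → out
#8 (5,9): internal coord 5 + (9)·λ' = -0.562306; -0.562306 ∈ [-0.6, 0.6) → IN Λ

8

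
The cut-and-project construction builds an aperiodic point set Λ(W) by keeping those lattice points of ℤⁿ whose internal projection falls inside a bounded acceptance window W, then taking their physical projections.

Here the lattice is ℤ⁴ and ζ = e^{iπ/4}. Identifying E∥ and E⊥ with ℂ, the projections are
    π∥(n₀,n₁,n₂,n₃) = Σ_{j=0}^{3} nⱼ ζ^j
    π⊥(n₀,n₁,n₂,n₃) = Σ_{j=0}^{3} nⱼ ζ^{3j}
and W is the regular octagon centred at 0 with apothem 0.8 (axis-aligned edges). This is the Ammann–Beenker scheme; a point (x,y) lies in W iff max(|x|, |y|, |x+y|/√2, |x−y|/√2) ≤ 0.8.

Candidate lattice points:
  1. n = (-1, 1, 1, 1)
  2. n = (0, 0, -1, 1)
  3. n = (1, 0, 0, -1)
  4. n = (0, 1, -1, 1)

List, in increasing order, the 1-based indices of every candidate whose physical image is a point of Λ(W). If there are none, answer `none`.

With ζ = e^{iπ/4} the internal vectors are ζ^0,ζ^3,ζ^6,ζ^9.
candidate 1: n = (-1, 1, 1, 1) → π⊥ ≈ (-1.00000, +0.41421); max(|x|,|y|,|x±y|/√2) = 1.00000 > 0.8 ⇒ ∉ W
candidate 2: n = (0, 0, -1, 1) → π⊥ ≈ (+0.70711, +1.70711); max(|x|,|y|,|x±y|/√2) = 1.70711 > 0.8 ⇒ ∉ W
candidate 3: n = (1, 0, 0, -1) → π⊥ ≈ (+0.29289, -0.70711); max(|x|,|y|,|x±y|/√2) = 0.70711 ≤ 0.8 ⇒ ∈ W
candidate 4: n = (0, 1, -1, 1) → π⊥ ≈ (+0.00000, +2.41421); max(|x|,|y|,|x±y|/√2) = 2.41421 > 0.8 ⇒ ∉ W

3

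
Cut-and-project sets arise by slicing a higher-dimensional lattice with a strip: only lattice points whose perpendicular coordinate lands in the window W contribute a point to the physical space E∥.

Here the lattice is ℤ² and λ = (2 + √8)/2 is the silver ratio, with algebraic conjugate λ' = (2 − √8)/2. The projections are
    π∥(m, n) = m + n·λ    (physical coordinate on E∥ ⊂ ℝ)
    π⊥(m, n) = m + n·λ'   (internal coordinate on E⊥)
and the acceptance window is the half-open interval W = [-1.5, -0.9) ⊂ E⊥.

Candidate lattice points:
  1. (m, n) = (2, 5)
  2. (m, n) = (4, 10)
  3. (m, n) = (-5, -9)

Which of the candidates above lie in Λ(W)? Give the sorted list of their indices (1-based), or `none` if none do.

λ' = (2−√8)/2 ≈ -0.41421.
#1 (2,5): internal coord 2 + (5)·λ' = -0.07107; -0.07107 ∉ [-1.5, -0.9) → out
#2 (4,10): internal coord 4 + (10)·λ' = -0.14214; -0.14214 ∉ [-1.5, -0.9) → out
#3 (-5,-9): internal coord -5 + (-9)·λ' = -1.27208; -1.27208 ∈ [-1.5, -0.9) → IN Λ

3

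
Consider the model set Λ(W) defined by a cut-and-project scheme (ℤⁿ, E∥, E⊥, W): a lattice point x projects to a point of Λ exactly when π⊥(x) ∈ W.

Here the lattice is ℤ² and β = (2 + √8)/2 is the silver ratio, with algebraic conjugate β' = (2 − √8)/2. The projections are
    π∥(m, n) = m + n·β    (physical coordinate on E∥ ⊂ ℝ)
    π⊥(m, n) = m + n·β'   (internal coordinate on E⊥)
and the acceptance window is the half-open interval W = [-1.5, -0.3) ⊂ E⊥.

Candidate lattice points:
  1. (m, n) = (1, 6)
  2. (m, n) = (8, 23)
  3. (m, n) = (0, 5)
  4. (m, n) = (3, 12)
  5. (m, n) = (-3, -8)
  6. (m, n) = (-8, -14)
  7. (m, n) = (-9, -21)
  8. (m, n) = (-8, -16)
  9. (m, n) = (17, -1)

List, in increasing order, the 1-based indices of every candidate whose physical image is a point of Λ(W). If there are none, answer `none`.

1, 7, 8

Compute β' = (2−√8)/2 = -0.414214, so π⊥(m,n) = m -0.414214·n.
[1] lift (1,6): star map gives -1.485281; window check -1.5 ≤ -1.485281 < -0.3 is true → IN Λ
[2] lift (8,23): star map gives -1.526912; window check -1.5 ≤ -1.526912 < -0.3 is false → out
[3] lift (0,5): star map gives -2.071068; window check -1.5 ≤ -2.071068 < -0.3 is false → out
[4] lift (3,12): star map gives -1.970563; window check -1.5 ≤ -1.970563 < -0.3 is false → out
[5] lift (-3,-8): star map gives 0.313708; window check -1.5 ≤ 0.313708 < -0.3 is false → out
[6] lift (-8,-14): star map gives -2.201010; window check -1.5 ≤ -2.201010 < -0.3 is false → out
[7] lift (-9,-21): star map gives -0.301515; window check -1.5 ≤ -0.301515 < -0.3 is true → IN Λ
[8] lift (-8,-16): star map gives -1.372583; window check -1.5 ≤ -1.372583 < -0.3 is true → IN Λ
[9] lift (17,-1): star map gives 17.414214; window check -1.5 ≤ 17.414214 < -0.3 is false → out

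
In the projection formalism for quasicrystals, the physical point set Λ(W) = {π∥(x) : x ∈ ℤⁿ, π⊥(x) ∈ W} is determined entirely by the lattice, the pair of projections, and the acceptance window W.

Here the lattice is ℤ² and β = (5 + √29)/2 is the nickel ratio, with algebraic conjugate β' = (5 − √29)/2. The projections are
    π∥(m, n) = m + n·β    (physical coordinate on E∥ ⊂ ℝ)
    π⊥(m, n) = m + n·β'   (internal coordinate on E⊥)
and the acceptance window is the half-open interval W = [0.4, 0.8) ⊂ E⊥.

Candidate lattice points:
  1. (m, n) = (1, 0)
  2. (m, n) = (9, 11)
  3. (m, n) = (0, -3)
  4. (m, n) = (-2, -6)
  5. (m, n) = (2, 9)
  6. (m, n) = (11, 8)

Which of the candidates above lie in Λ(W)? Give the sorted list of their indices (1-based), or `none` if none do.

Compute β' = (5−√29)/2 = -0.1926, so π⊥(m,n) = m -0.1926·n.
candidate 1: (m,n)=(1,0) → π∥ = 1+0·β ≈ 1.0000, π⊥ = 1+0·β' ≈ 1.0000 ∉ [0.4, 0.8) ⇒ out
candidate 2: (m,n)=(9,11) → π∥ = 9+11·β ≈ 66.1184, π⊥ = 9+11·β' ≈ 6.8816 ∉ [0.4, 0.8) ⇒ out
candidate 3: (m,n)=(0,-3) → π∥ = 0-3·β ≈ -15.5777, π⊥ = 0-3·β' ≈ 0.5777 ∈ [0.4, 0.8) ⇒ IN Λ
candidate 4: (m,n)=(-2,-6) → π∥ = -2-6·β ≈ -33.1555, π⊥ = -2-6·β' ≈ -0.8445 ∉ [0.4, 0.8) ⇒ out
candidate 5: (m,n)=(2,9) → π∥ = 2+9·β ≈ 48.7332, π⊥ = 2+9·β' ≈ 0.2668 ∉ [0.4, 0.8) ⇒ out
candidate 6: (m,n)=(11,8) → π∥ = 11+8·β ≈ 52.5407, π⊥ = 11+8·β' ≈ 9.4593 ∉ [0.4, 0.8) ⇒ out

3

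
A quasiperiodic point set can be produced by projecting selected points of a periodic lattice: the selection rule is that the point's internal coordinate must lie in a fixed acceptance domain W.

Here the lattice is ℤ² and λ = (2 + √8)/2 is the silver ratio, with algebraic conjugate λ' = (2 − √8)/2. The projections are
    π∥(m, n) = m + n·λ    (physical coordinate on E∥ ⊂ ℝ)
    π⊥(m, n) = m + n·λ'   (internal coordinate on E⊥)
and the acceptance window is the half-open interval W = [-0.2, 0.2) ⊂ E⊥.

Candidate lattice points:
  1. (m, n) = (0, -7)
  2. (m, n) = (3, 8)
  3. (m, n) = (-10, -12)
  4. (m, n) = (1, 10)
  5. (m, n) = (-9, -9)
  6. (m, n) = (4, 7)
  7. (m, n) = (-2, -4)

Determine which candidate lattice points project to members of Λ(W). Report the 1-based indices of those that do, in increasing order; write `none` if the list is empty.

none

λ' = (2−√8)/2 ≈ -0.41421.
[1] lift (0,-7): star map gives 2.89949; window check -0.2 ≤ 2.89949 < 0.2 is false → out
[2] lift (3,8): star map gives -0.31371; window check -0.2 ≤ -0.31371 < 0.2 is false → out
[3] lift (-10,-12): star map gives -5.02944; window check -0.2 ≤ -5.02944 < 0.2 is false → out
[4] lift (1,10): star map gives -3.14214; window check -0.2 ≤ -3.14214 < 0.2 is false → out
[5] lift (-9,-9): star map gives -5.27208; window check -0.2 ≤ -5.27208 < 0.2 is false → out
[6] lift (4,7): star map gives 1.10051; window check -0.2 ≤ 1.10051 < 0.2 is false → out
[7] lift (-2,-4): star map gives -0.34315; window check -0.2 ≤ -0.34315 < 0.2 is false → out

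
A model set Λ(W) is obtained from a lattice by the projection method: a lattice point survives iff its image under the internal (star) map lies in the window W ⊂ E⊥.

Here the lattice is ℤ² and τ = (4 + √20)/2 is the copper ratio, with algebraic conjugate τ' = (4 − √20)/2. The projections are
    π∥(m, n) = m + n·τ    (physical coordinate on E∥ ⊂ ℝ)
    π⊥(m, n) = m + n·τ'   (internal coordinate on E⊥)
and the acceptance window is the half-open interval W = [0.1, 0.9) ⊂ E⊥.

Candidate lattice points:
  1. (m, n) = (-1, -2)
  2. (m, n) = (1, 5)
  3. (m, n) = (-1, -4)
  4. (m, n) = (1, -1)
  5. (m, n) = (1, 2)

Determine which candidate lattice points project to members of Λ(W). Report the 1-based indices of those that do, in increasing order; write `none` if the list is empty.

Compute τ' = (4−√20)/2 = -0.23607, so π⊥(m,n) = m -0.23607·n.
candidate 1: (m,n)=(-1,-2) → π∥ = -1-2·τ ≈ -9.47214, π⊥ = -1-2·τ' ≈ -0.52786 ∉ [0.1, 0.9) ⇒ out
candidate 2: (m,n)=(1,5) → π∥ = 1+5·τ ≈ 22.18034, π⊥ = 1+5·τ' ≈ -0.18034 ∉ [0.1, 0.9) ⇒ out
candidate 3: (m,n)=(-1,-4) → π∥ = -1-4·τ ≈ -17.94427, π⊥ = -1-4·τ' ≈ -0.05573 ∉ [0.1, 0.9) ⇒ out
candidate 4: (m,n)=(1,-1) → π∥ = 1-1·τ ≈ -3.23607, π⊥ = 1-1·τ' ≈ 1.23607 ∉ [0.1, 0.9) ⇒ out
candidate 5: (m,n)=(1,2) → π∥ = 1+2·τ ≈ 9.47214, π⊥ = 1+2·τ' ≈ 0.52786 ∈ [0.1, 0.9) ⇒ IN Λ

5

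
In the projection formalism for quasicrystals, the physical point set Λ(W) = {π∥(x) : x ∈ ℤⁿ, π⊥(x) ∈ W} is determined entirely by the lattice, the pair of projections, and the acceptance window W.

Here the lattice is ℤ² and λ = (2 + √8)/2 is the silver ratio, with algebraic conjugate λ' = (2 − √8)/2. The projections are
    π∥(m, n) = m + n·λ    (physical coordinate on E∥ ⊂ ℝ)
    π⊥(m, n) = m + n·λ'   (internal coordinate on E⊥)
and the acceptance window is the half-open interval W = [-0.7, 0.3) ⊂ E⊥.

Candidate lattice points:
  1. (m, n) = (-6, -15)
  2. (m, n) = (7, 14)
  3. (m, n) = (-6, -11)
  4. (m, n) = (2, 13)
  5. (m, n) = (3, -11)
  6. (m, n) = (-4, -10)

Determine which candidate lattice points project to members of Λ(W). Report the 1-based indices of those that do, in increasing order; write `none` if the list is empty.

1, 6

Numerically λ ≈ 2.41421 and λ' = −1/λ ≈ -0.41421.
[1] lift (-6,-15): star map gives 0.21320; window check -0.7 ≤ 0.21320 < 0.3 is true → IN Λ
[2] lift (7,14): star map gives 1.20101; window check -0.7 ≤ 1.20101 < 0.3 is false → out
[3] lift (-6,-11): star map gives -1.44365; window check -0.7 ≤ -1.44365 < 0.3 is false → out
[4] lift (2,13): star map gives -3.38478; window check -0.7 ≤ -3.38478 < 0.3 is false → out
[5] lift (3,-11): star map gives 7.55635; window check -0.7 ≤ 7.55635 < 0.3 is false → out
[6] lift (-4,-10): star map gives 0.14214; window check -0.7 ≤ 0.14214 < 0.3 is true → IN Λ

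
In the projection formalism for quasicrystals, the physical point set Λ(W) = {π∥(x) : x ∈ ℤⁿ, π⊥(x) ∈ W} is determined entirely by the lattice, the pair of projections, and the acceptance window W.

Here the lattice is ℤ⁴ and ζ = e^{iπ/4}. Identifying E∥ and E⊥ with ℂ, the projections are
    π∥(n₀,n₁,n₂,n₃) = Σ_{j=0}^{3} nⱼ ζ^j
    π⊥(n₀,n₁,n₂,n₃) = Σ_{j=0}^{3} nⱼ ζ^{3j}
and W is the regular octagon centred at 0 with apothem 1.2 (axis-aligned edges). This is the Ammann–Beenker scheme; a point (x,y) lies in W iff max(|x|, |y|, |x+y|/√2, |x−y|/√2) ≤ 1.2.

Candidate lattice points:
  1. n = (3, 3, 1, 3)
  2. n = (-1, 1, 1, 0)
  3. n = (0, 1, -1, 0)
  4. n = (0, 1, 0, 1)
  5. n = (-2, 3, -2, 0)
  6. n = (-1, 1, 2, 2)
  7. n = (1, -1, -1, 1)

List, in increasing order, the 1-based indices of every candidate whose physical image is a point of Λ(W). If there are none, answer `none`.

Internal map: ζ^{3j} for j=0..3 gives (1,0), (−√2/2,√2/2), (0,−1), (√2/2,√2/2).
candidate 1: n = (3, 3, 1, 3) → π⊥ ≈ (+3.000000, +3.242641); max(|x|,|y|,|x±y|/√2) = 4.414214 > 1.2 ⇒ ∉ W
candidate 2: n = (-1, 1, 1, 0) → π⊥ ≈ (-1.707107, -0.292893); max(|x|,|y|,|x±y|/√2) = 1.707107 > 1.2 ⇒ ∉ W
candidate 3: n = (0, 1, -1, 0) → π⊥ ≈ (-0.707107, +1.707107); max(|x|,|y|,|x±y|/√2) = 1.707107 > 1.2 ⇒ ∉ W
candidate 4: n = (0, 1, 0, 1) → π⊥ ≈ (+0.000000, +1.414214); max(|x|,|y|,|x±y|/√2) = 1.414214 > 1.2 ⇒ ∉ W
candidate 5: n = (-2, 3, -2, 0) → π⊥ ≈ (-4.121320, +4.121320); max(|x|,|y|,|x±y|/√2) = 5.828427 > 1.2 ⇒ ∉ W
candidate 6: n = (-1, 1, 2, 2) → π⊥ ≈ (-0.292893, +0.121320); max(|x|,|y|,|x±y|/√2) = 0.292893 ≤ 1.2 ⇒ ∈ W
candidate 7: n = (1, -1, -1, 1) → π⊥ ≈ (+2.414214, +1.000000); max(|x|,|y|,|x±y|/√2) = 2.414214 > 1.2 ⇒ ∉ W

6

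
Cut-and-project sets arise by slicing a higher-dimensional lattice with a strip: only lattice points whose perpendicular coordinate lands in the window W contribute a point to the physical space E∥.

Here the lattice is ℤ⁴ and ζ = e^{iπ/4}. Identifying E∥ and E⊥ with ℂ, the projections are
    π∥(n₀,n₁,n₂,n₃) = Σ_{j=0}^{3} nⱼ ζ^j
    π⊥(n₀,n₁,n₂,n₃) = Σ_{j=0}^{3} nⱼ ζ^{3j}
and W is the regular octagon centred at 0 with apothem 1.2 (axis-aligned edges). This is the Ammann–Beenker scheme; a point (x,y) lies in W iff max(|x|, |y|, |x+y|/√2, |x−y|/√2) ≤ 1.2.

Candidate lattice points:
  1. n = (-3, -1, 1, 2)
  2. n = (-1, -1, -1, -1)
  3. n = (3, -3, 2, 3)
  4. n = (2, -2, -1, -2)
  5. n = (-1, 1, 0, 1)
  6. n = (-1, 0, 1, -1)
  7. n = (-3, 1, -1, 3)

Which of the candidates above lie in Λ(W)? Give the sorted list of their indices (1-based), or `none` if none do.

1, 2

π⊥(n) = n₀ + n₁ζ³ + n₂ζ⁶ + n₃ζ⁹ where ζ = e^{iπ/4}.
candidate 1: n = (-3, -1, 1, 2) → π⊥ ≈ (-0.8787, -0.2929); max(|x|,|y|,|x±y|/√2) = 0.8787 ≤ 1.2 ⇒ ∈ W
candidate 2: n = (-1, -1, -1, -1) → π⊥ ≈ (-1.0000, -0.4142); max(|x|,|y|,|x±y|/√2) = 1.0000 ≤ 1.2 ⇒ ∈ W
candidate 3: n = (3, -3, 2, 3) → π⊥ ≈ (+7.2426, -2.0000); max(|x|,|y|,|x±y|/√2) = 7.2426 > 1.2 ⇒ ∉ W
candidate 4: n = (2, -2, -1, -2) → π⊥ ≈ (+2.0000, -1.8284); max(|x|,|y|,|x±y|/√2) = 2.7071 > 1.2 ⇒ ∉ W
candidate 5: n = (-1, 1, 0, 1) → π⊥ ≈ (-1.0000, +1.4142); max(|x|,|y|,|x±y|/√2) = 1.7071 > 1.2 ⇒ ∉ W
candidate 6: n = (-1, 0, 1, -1) → π⊥ ≈ (-1.7071, -1.7071); max(|x|,|y|,|x±y|/√2) = 2.4142 > 1.2 ⇒ ∉ W
candidate 7: n = (-3, 1, -1, 3) → π⊥ ≈ (-1.5858, +3.8284); max(|x|,|y|,|x±y|/√2) = 3.8284 > 1.2 ⇒ ∉ W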